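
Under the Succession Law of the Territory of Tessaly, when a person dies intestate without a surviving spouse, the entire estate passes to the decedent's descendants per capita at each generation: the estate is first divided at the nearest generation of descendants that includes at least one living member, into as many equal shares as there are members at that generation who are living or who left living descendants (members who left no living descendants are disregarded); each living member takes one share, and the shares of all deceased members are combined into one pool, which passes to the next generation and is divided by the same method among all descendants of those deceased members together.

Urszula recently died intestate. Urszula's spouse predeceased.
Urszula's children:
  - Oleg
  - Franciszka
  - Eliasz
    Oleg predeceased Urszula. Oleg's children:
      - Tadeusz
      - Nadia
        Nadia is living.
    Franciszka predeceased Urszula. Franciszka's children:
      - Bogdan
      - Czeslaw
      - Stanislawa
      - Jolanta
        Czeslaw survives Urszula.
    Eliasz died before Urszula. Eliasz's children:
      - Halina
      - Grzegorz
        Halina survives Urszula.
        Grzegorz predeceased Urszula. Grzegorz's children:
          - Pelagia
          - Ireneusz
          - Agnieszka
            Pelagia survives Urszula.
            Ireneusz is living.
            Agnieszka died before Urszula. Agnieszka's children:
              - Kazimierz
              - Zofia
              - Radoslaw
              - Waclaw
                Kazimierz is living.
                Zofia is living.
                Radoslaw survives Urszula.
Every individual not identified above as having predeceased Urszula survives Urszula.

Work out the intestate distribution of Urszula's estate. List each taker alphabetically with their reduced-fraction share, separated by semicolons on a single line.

Bogdan 1/8; Czeslaw 1/8; Halina 1/8; Ireneusz 1/24; Jolanta 1/8; Kazimierz 1/96; Nadia 1/8; Pelagia 1/24; Radoslaw 1/96; Stanislawa 1/8; Tadeusz 1/8; Waclaw 1/96; Zofia 1/96

There is no surviving spouse, so the entire estate passes to Urszula's descendants per capita at each generation.
No one at generation 1 (Oleg, Franciszka, Eliasz) is living; moving to the next generation.
At generation 2 (Tadeusz, Nadia, Bogdan, Czeslaw, Stanislawa, Jolanta, Halina, Grzegorz) there are 8 shares of (1)/8 = 1/8 each.
Living: Tadeusz, Nadia, Bogdan, Czeslaw, Stanislawa, Jolanta, and Halina — each takes 1/8.
Deceased: Grzegorz. That 1/8 share is carried to generation 3.
At generation 3 (Pelagia, Ireneusz, Agnieszka) there are 3 shares of (1/8)/3 = 1/24 each.
Living: Pelagia and Ireneusz — each takes 1/24.
Deceased: Agnieszka. That 1/24 share is carried to generation 4.
At generation 4 (Kazimierz, Zofia, Radoslaw, Waclaw) there are 4 shares of (1/24)/4 = 1/96 each.
Living: Kazimierz, Zofia, Radoslaw, and Waclaw — each takes 1/96.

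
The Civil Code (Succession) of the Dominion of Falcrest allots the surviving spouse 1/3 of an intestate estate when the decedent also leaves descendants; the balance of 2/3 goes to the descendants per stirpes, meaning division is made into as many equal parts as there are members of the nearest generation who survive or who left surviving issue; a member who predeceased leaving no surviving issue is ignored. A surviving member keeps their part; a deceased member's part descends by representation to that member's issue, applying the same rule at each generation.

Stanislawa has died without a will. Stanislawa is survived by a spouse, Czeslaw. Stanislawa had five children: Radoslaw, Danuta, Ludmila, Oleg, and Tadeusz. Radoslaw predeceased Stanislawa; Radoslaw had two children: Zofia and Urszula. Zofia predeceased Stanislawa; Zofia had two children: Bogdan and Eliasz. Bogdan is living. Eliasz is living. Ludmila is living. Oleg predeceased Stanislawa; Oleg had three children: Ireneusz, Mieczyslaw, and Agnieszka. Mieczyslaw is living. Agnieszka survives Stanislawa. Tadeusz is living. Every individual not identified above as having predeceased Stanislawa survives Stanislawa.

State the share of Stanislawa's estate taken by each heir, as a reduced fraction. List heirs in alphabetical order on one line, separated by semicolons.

Agnieszka 2/45; Bogdan 1/30; Czeslaw 1/3; Danuta 2/15; Eliasz 1/30; Ireneusz 2/45; Ludmila 2/15; Mieczyslaw 2/45; Tadeusz 2/15; Urszula 1/15

Czeslaw, as surviving spouse, takes 1/3.
The remaining 2/3 passes to Stanislawa's descendants per stirpes.
The 2/3 is divided into 5 equal shares of 2/15 among Radoslaw, Danuta, Ludmila, Oleg, Tadeusz.
Radoslaw predeceased; the 2/15 allotted to Radoslaw's branch passes to Radoslaw's issue by representation.
The 2/15 is divided into 2 equal shares of 1/15 among Zofia, Urszula.
Zofia predeceased; the 1/15 allotted to Zofia's branch passes to Zofia's issue by representation.
The 1/15 is divided into 2 equal shares of 1/30 among Bogdan, Eliasz.
Bogdan is living and takes 1/30.
Eliasz is living and takes 1/30.
Urszula is living and takes 1/15.
Danuta is living and takes 2/15.
Ludmila is living and takes 2/15.
Oleg predeceased; the 2/15 allotted to Oleg's branch passes to Oleg's issue by representation.
The 2/15 is divided into 3 equal shares of 2/45 among Ireneusz, Mieczyslaw, Agnieszka.
Ireneusz is living and takes 2/45.
Mieczyslaw is living and takes 2/45.
Agnieszka is living and takes 2/45.
Tadeusz is living and takes 2/15.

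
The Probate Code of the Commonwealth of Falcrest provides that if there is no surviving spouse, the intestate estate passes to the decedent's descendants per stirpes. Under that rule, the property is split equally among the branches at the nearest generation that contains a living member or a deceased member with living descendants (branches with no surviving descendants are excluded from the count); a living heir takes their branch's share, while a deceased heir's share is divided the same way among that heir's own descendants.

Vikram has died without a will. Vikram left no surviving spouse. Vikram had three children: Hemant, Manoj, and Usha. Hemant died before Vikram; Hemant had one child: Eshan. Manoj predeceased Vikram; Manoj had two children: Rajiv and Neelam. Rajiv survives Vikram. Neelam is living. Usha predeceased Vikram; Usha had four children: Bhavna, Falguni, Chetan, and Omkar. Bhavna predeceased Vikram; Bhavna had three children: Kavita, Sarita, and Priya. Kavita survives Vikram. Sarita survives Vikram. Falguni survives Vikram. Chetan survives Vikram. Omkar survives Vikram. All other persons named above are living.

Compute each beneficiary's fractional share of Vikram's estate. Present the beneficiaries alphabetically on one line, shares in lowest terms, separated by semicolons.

Chetan 1/12; Eshan 1/3; Falguni 1/12; Kavita 1/36; Neelam 1/6; Omkar 1/12; Priya 1/36; Rajiv 1/6; Sarita 1/36

There is no surviving spouse, so the entire estate passes to Vikram's descendants per stirpes.
The estate is divided into 3 equal shares of 1/3 among Hemant, Manoj, Usha.
Hemant predeceased; the 1/3 allotted to Hemant's branch passes to Hemant's issue by representation.
Eshan is the sole taker at this level and receives the full 1/3.
Manoj predeceased; the 1/3 allotted to Manoj's branch passes to Manoj's issue by representation.
The 1/3 is divided into 2 equal shares of 1/6 among Rajiv, Neelam.
Rajiv is living and takes 1/6.
Neelam is living and takes 1/6.
Usha predeceased; the 1/3 allotted to Usha's branch passes to Usha's issue by representation.
The 1/3 is divided into 4 equal shares of 1/12 among Bhavna, Falguni, Chetan, Omkar.
Bhavna predeceased; the 1/12 allotted to Bhavna's branch passes to Bhavna's issue by representation.
The 1/12 is divided into 3 equal shares of 1/36 among Kavita, Sarita, Priya.
Kavita is living and takes 1/36.
Sarita is living and takes 1/36.
Priya is living and takes 1/36.
Falguni is living and takes 1/12.
Chetan is living and takes 1/12.
Omkar is living and takes 1/12.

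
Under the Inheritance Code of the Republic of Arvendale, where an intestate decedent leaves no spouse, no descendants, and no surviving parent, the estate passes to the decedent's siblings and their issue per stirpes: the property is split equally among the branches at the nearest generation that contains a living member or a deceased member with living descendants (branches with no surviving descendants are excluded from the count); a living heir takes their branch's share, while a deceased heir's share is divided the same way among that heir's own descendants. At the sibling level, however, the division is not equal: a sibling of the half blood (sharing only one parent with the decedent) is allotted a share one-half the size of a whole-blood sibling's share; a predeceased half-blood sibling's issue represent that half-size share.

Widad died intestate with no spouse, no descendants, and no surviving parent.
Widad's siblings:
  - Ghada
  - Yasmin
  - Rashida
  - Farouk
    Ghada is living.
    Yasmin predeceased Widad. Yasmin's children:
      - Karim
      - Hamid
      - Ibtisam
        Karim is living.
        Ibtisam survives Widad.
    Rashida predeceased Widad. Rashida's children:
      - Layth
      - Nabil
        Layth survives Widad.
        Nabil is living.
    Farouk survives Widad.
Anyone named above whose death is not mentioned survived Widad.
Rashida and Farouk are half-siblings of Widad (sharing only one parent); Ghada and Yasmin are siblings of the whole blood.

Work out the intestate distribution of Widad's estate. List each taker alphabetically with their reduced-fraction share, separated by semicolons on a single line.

Farouk 1/6; Ghada 1/3; Hamid 1/9; Ibtisam 1/9; Karim 1/9; Layth 1/12; Nabil 1/12

No spouse, descendants, or parent survives, so the estate passes to Widad's siblings per stirpes.
Half-blood siblings count for one-half the weight of whole-blood siblings at the initial division.
Dividing 1 in proportion to weights (total weight 3): Ghada (weight 1) → 1/3; Yasmin (weight 1) → 1/3; Rashida (weight 1/2) → 1/6; Farouk (weight 1/2) → 1/6.
Ghada is living and takes 1/3.
Yasmin predeceased; the 1/3 allotted to Yasmin's branch passes to Yasmin's issue by representation.
The 1/3 is divided into 3 equal shares of 1/9 among Karim, Hamid, Ibtisam.
Karim is living and takes 1/9.
Hamid is living and takes 1/9.
Ibtisam is living and takes 1/9.
Rashida predeceased; the 1/6 allotted to Rashida's branch passes to Rashida's issue by representation.
The 1/6 is divided into 2 equal shares of 1/12 among Layth, Nabil.
Layth is living and takes 1/12.
Nabil is living and takes 1/12.
Farouk is living and takes 1/6.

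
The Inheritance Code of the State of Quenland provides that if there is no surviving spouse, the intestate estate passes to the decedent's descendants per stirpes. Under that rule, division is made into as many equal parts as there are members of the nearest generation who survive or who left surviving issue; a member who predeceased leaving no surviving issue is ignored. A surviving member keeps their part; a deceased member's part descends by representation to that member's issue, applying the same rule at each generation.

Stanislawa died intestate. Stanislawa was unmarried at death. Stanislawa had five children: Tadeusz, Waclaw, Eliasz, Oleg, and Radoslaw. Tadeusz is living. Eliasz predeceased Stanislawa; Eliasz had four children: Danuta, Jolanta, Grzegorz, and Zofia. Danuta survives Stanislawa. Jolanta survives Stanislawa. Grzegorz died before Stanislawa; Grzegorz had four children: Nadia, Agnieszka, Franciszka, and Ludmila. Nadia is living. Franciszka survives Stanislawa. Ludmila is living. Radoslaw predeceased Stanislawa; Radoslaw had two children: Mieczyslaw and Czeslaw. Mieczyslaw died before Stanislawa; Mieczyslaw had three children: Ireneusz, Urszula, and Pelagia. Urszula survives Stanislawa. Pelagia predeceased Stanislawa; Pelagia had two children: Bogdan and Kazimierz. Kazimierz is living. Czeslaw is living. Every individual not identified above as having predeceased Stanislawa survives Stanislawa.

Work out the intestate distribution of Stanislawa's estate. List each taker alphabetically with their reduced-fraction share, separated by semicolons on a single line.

Agnieszka 1/80; Bogdan 1/60; Czeslaw 1/10; Danuta 1/20; Franciszka 1/80; Ireneusz 1/30; Jolanta 1/20; Kazimierz 1/60; Ludmila 1/80; Nadia 1/80; Oleg 1/5; Tadeusz 1/5; Urszula 1/30; Waclaw 1/5; Zofia 1/20

There is no surviving spouse, so the entire estate passes to Stanislawa's descendants per stirpes.
The estate is divided into 5 equal shares of 1/5 among Tadeusz, Waclaw, Eliasz, Oleg, Radoslaw.
Tadeusz is living and takes 1/5.
Waclaw is living and takes 1/5.
Eliasz predeceased; the 1/5 allotted to Eliasz's branch passes to Eliasz's issue by representation.
The 1/5 is divided into 4 equal shares of 1/20 among Danuta, Jolanta, Grzegorz, Zofia.
Danuta is living and takes 1/20.
Jolanta is living and takes 1/20.
Grzegorz predeceased; the 1/20 allotted to Grzegorz's branch passes to Grzegorz's issue by representation.
The 1/20 is divided into 4 equal shares of 1/80 among Nadia, Agnieszka, Franciszka, Ludmila.
Nadia is living and takes 1/80.
Agnieszka is living and takes 1/80.
Franciszka is living and takes 1/80.
Ludmila is living and takes 1/80.
Zofia is living and takes 1/20.
Oleg is living and takes 1/5.
Radoslaw predeceased; the 1/5 allotted to Radoslaw's branch passes to Radoslaw's issue by representation.
The 1/5 is divided into 2 equal shares of 1/10 among Mieczyslaw, Czeslaw.
Mieczyslaw predeceased; the 1/10 allotted to Mieczyslaw's branch passes to Mieczyslaw's issue by representation.
The 1/10 is divided into 3 equal shares of 1/30 among Ireneusz, Urszula, Pelagia.
Ireneusz is living and takes 1/30.
Urszula is living and takes 1/30.
Pelagia predeceased; the 1/30 allotted to Pelagia's branch passes to Pelagia's issue by representation.
The 1/30 is divided into 2 equal shares of 1/60 among Bogdan, Kazimierz.
Bogdan is living and takes 1/60.
Kazimierz is living and takes 1/60.
Czeslaw is living and takes 1/10.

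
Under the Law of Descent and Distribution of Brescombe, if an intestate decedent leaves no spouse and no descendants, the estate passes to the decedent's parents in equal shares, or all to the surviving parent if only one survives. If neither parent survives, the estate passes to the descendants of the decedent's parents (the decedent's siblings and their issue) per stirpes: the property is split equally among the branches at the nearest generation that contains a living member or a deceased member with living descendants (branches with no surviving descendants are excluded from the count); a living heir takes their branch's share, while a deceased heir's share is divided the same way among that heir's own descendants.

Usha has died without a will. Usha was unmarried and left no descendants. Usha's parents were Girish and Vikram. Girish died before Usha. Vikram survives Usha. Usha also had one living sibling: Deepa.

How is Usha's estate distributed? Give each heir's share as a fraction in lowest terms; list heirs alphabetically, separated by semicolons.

Only one parent, Vikram, survives, so Vikram takes the entire estate. The siblings take nothing because a surviving parent has priority.

Vikram 1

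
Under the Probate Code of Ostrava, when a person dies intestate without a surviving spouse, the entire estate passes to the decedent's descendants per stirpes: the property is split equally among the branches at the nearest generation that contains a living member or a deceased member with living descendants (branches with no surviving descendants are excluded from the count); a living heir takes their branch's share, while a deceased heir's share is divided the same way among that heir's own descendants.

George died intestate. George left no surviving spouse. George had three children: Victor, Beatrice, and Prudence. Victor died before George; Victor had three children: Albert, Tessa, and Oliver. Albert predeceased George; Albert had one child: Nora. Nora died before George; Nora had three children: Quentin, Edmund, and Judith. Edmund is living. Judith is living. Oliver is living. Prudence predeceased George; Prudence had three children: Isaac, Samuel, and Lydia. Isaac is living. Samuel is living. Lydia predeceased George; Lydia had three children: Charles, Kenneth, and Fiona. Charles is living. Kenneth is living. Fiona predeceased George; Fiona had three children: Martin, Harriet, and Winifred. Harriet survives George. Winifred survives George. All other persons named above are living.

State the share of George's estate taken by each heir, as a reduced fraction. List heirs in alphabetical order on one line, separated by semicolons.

There is no surviving spouse, so the entire estate passes to George's descendants per stirpes.
The estate is divided into 3 equal shares of 1/3 among Victor, Beatrice, Prudence.
Victor predeceased; the 1/3 allotted to Victor's branch passes to Victor's issue by representation.
The 1/3 is divided into 3 equal shares of 1/9 among Albert, Tessa, Oliver.
Albert predeceased; the 1/9 allotted to Albert's branch passes to Albert's issue by representation.
Nora's line is the sole branch at this level, so the full 1/9 passes to Nora's issue by representation.
The 1/9 is divided into 3 equal shares of 1/27 among Quentin, Edmund, Judith.
Quentin is living and takes 1/27.
Edmund is living and takes 1/27.
Judith is living and takes 1/27.
Tessa is living and takes 1/9.
Oliver is living and takes 1/9.
Beatrice is living and takes 1/3.
Prudence predeceased; the 1/3 allotted to Prudence's branch passes to Prudence's issue by representation.
The 1/3 is divided into 3 equal shares of 1/9 among Isaac, Samuel, Lydia.
Isaac is living and takes 1/9.
Samuel is living and takes 1/9.
Lydia predeceased; the 1/9 allotted to Lydia's branch passes to Lydia's issue by representation.
The 1/9 is divided into 3 equal shares of 1/27 among Charles, Kenneth, Fiona.
Charles is living and takes 1/27.
Kenneth is living and takes 1/27.
Fiona predeceased; the 1/27 allotted to Fiona's branch passes to Fiona's issue by representation.
The 1/27 is divided into 3 equal shares of 1/81 among Martin, Harriet, Winifred.
Martin is living and takes 1/81.
Harriet is living and takes 1/81.
Winifred is living and takes 1/81.

Beatrice 1/3; Charles 1/27; Edmund 1/27; Harriet 1/81; Isaac 1/9; Judith 1/27; Kenneth 1/27; Martin 1/81; Oliver 1/9; Quentin 1/27; Samuel 1/9; Tessa 1/9; Winifred 1/81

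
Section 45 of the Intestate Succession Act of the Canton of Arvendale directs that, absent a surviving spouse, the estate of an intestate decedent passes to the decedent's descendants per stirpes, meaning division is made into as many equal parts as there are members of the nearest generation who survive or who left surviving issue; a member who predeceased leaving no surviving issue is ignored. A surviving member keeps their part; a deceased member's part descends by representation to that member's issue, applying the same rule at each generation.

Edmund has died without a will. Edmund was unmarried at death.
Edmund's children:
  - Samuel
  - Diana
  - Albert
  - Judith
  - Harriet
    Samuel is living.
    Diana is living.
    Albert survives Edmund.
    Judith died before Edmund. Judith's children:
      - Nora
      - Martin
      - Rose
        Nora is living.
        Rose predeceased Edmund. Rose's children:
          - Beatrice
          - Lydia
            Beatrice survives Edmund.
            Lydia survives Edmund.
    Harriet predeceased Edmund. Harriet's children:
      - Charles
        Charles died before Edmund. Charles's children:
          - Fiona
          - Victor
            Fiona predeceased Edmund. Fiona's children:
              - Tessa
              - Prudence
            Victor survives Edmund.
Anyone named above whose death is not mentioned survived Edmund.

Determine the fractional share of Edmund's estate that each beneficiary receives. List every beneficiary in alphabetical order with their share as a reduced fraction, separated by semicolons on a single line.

Albert 1/5; Beatrice 1/30; Diana 1/5; Lydia 1/30; Martin 1/15; Nora 1/15; Prudence 1/20; Samuel 1/5; Tessa 1/20; Victor 1/10

There is no surviving spouse, so the entire estate passes to Edmund's descendants per stirpes.
The estate is divided into 5 equal shares of 1/5 among Samuel, Diana, Albert, Judith, Harriet.
Samuel is living and takes 1/5.
Diana is living and takes 1/5.
Albert is living and takes 1/5.
Judith predeceased; the 1/5 allotted to Judith's branch passes to Judith's issue by representation.
The 1/5 is divided into 3 equal shares of 1/15 among Nora, Martin, Rose.
Nora is living and takes 1/15.
Martin is living and takes 1/15.
Rose predeceased; the 1/15 allotted to Rose's branch passes to Rose's issue by representation.
The 1/15 is divided into 2 equal shares of 1/30 among Beatrice, Lydia.
Beatrice is living and takes 1/30.
Lydia is living and takes 1/30.
Harriet predeceased; the 1/5 allotted to Harriet's branch passes to Harriet's issue by representation.
Charles's line is the sole branch at this level, so the full 1/5 passes to Charles's issue by representation.
The 1/5 is divided into 2 equal shares of 1/10 among Fiona, Victor.
Fiona predeceased; the 1/10 allotted to Fiona's branch passes to Fiona's issue by representation.
The 1/10 is divided into 2 equal shares of 1/20 among Tessa, Prudence.
Tessa is living and takes 1/20.
Prudence is living and takes 1/20.
Victor is living and takes 1/10.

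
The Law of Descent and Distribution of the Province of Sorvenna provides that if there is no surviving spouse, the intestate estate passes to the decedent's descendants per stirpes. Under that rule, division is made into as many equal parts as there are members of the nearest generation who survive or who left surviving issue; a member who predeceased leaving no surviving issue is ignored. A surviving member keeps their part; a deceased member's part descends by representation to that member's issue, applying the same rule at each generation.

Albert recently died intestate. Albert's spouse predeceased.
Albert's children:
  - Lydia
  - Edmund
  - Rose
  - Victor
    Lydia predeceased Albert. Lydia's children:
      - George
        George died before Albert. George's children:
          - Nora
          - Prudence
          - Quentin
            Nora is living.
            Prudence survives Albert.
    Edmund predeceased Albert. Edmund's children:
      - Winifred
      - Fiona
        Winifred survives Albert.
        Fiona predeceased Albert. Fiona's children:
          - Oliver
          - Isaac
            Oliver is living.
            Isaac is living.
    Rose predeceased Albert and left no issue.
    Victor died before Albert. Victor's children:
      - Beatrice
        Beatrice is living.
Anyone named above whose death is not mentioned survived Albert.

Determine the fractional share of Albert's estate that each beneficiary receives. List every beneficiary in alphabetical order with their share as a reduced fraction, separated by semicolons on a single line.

Beatrice 1/3; Isaac 1/12; Nora 1/9; Oliver 1/12; Prudence 1/9; Quentin 1/9; Winifred 1/6

There is no surviving spouse, so the entire estate passes to Albert's descendants per stirpes.
Rose left no surviving issue, so that branch lapses and is disregarded.
The estate is divided into 3 equal shares of 1/3 among Lydia, Edmund, Victor.
Lydia predeceased; the 1/3 allotted to Lydia's branch passes to Lydia's issue by representation.
George's line is the sole branch at this level, so the full 1/3 passes to George's issue by representation.
The 1/3 is divided into 3 equal shares of 1/9 among Nora, Prudence, Quentin.
Nora is living and takes 1/9.
Prudence is living and takes 1/9.
Quentin is living and takes 1/9.
Edmund predeceased; the 1/3 allotted to Edmund's branch passes to Edmund's issue by representation.
The 1/3 is divided into 2 equal shares of 1/6 among Winifred, Fiona.
Winifred is living and takes 1/6.
Fiona predeceased; the 1/6 allotted to Fiona's branch passes to Fiona's issue by representation.
The 1/6 is divided into 2 equal shares of 1/12 among Oliver, Isaac.
Oliver is living and takes 1/12.
Isaac is living and takes 1/12.
Victor predeceased; the 1/3 allotted to Victor's branch passes to Victor's issue by representation.
Beatrice is the sole taker at this level and receives the full 1/3.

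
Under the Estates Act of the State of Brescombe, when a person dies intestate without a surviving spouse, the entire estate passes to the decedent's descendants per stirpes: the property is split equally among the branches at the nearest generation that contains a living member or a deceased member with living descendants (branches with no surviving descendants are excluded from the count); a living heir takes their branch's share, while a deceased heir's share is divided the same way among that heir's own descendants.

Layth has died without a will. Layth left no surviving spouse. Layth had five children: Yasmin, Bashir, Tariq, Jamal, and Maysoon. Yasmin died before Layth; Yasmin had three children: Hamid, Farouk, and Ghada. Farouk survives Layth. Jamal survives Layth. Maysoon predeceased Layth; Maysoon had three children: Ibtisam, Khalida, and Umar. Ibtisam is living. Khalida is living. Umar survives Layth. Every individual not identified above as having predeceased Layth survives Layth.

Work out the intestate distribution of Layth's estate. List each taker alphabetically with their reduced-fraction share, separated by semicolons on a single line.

Bashir 1/5; Farouk 1/15; Ghada 1/15; Hamid 1/15; Ibtisam 1/15; Jamal 1/5; Khalida 1/15; Tariq 1/5; Umar 1/15

There is no surviving spouse, so the entire estate passes to Layth's descendants per stirpes.
The estate is divided into 5 equal shares of 1/5 among Yasmin, Bashir, Tariq, Jamal, Maysoon.
Yasmin predeceased; the 1/5 allotted to Yasmin's branch passes to Yasmin's issue by representation.
The 1/5 is divided into 3 equal shares of 1/15 among Hamid, Farouk, Ghada.
Hamid is living and takes 1/15.
Farouk is living and takes 1/15.
Ghada is living and takes 1/15.
Bashir is living and takes 1/5.
Tariq is living and takes 1/5.
Jamal is living and takes 1/5.
Maysoon predeceased; the 1/5 allotted to Maysoon's branch passes to Maysoon's issue by representation.
The 1/5 is divided into 3 equal shares of 1/15 among Ibtisam, Khalida, Umar.
Ibtisam is living and takes 1/15.
Khalida is living and takes 1/15.
Umar is living and takes 1/15.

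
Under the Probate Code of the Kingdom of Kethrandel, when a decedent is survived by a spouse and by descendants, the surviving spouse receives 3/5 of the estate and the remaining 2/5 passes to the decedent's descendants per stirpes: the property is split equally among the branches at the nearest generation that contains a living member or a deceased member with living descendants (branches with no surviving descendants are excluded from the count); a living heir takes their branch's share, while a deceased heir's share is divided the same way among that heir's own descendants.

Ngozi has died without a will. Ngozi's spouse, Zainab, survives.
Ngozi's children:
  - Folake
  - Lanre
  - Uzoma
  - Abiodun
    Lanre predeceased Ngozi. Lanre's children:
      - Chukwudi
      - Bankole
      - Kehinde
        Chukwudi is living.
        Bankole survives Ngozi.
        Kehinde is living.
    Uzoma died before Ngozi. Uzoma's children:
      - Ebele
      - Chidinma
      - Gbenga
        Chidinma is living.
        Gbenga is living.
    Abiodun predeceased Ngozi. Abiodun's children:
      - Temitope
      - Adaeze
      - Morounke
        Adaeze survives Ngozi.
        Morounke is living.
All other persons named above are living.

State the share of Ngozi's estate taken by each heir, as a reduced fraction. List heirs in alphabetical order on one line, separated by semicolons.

Zainab, as surviving spouse, takes 3/5.
The remaining 2/5 passes to Ngozi's descendants per stirpes.
The 2/5 is divided into 4 equal shares of 1/10 among Folake, Lanre, Uzoma, Abiodun.
Folake is living and takes 1/10.
Lanre predeceased; the 1/10 allotted to Lanre's branch passes to Lanre's issue by representation.
The 1/10 is divided into 3 equal shares of 1/30 among Chukwudi, Bankole, Kehinde.
Chukwudi is living and takes 1/30.
Bankole is living and takes 1/30.
Kehinde is living and takes 1/30.
Uzoma predeceased; the 1/10 allotted to Uzoma's branch passes to Uzoma's issue by representation.
The 1/10 is divided into 3 equal shares of 1/30 among Ebele, Chidinma, Gbenga.
Ebele is living and takes 1/30.
Chidinma is living and takes 1/30.
Gbenga is living and takes 1/30.
Abiodun predeceased; the 1/10 allotted to Abiodun's branch passes to Abiodun's issue by representation.
The 1/10 is divided into 3 equal shares of 1/30 among Temitope, Adaeze, Morounke.
Temitope is living and takes 1/30.
Adaeze is living and takes 1/30.
Morounke is living and takes 1/30.

Adaeze 1/30; Bankole 1/30; Chidinma 1/30; Chukwudi 1/30; Ebele 1/30; Folake 1/10; Gbenga 1/30; Kehinde 1/30; Morounke 1/30; Temitope 1/30; Zainab 3/5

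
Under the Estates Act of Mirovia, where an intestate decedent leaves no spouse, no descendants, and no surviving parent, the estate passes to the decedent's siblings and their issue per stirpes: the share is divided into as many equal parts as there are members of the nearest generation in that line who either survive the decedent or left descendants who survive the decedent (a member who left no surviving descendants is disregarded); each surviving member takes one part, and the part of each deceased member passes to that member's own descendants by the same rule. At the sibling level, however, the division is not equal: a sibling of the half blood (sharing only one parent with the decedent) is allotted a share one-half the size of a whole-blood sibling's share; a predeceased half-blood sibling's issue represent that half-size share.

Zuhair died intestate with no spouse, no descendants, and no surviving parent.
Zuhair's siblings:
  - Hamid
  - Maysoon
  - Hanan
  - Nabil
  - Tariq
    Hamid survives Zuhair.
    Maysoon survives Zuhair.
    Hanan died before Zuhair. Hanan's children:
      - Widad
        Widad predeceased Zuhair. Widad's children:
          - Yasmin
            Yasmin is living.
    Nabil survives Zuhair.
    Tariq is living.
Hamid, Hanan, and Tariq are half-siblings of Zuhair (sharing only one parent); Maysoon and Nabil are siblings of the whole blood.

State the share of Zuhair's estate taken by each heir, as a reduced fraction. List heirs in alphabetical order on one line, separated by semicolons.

Hamid 1/7; Maysoon 2/7; Nabil 2/7; Tariq 1/7; Yasmin 1/7

No spouse, descendants, or parent survives, so the estate passes to Zuhair's siblings per stirpes.
Half-blood siblings count for one-half the weight of whole-blood siblings at the initial division.
Dividing 1 in proportion to weights (total weight 7/2): Hamid (weight 1/2) → 1/7; Maysoon (weight 1) → 2/7; Hanan (weight 1/2) → 1/7; Nabil (weight 1) → 2/7; Tariq (weight 1/2) → 1/7.
Hamid is living and takes 1/7.
Maysoon is living and takes 2/7.
Hanan predeceased; the 1/7 allotted to Hanan's branch passes to Hanan's issue by representation.
Widad's line is the sole branch at this level, so the full 1/7 passes to Widad's issue by representation.
Yasmin is the sole taker at this level and receives the full 1/7.
Nabil is living and takes 2/7.
Tariq is living and takes 1/7.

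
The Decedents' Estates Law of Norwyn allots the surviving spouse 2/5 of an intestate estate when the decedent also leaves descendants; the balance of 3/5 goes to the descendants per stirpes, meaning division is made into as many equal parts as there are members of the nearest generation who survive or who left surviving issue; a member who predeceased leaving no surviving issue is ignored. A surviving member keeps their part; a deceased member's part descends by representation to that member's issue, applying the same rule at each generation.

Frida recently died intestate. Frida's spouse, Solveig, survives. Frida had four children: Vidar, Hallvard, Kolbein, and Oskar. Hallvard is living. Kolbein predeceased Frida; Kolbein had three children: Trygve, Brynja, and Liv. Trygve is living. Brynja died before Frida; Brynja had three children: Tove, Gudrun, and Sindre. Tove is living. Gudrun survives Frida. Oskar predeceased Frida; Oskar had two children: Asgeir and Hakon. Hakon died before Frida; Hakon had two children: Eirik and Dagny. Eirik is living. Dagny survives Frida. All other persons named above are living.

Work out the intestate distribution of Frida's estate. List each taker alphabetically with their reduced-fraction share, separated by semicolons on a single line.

Asgeir 3/40; Dagny 3/80; Eirik 3/80; Gudrun 1/60; Hallvard 3/20; Liv 1/20; Sindre 1/60; Solveig 2/5; Tove 1/60; Trygve 1/20; Vidar 3/20

Solveig, as surviving spouse, takes 2/5.
The remaining 3/5 passes to Frida's descendants per stirpes.
The 3/5 is divided into 4 equal shares of 3/20 among Vidar, Hallvard, Kolbein, Oskar.
Vidar is living and takes 3/20.
Hallvard is living and takes 3/20.
Kolbein predeceased; the 3/20 allotted to Kolbein's branch passes to Kolbein's issue by representation.
The 3/20 is divided into 3 equal shares of 1/20 among Trygve, Brynja, Liv.
Trygve is living and takes 1/20.
Brynja predeceased; the 1/20 allotted to Brynja's branch passes to Brynja's issue by representation.
The 1/20 is divided into 3 equal shares of 1/60 among Tove, Gudrun, Sindre.
Tove is living and takes 1/60.
Gudrun is living and takes 1/60.
Sindre is living and takes 1/60.
Liv is living and takes 1/20.
Oskar predeceased; the 3/20 allotted to Oskar's branch passes to Oskar's issue by representation.
The 3/20 is divided into 2 equal shares of 3/40 among Asgeir, Hakon.
Asgeir is living and takes 3/40.
Hakon predeceased; the 3/40 allotted to Hakon's branch passes to Hakon's issue by representation.
The 3/40 is divided into 2 equal shares of 3/80 among Eirik, Dagny.
Eirik is living and takes 3/80.
Dagny is living and takes 3/80.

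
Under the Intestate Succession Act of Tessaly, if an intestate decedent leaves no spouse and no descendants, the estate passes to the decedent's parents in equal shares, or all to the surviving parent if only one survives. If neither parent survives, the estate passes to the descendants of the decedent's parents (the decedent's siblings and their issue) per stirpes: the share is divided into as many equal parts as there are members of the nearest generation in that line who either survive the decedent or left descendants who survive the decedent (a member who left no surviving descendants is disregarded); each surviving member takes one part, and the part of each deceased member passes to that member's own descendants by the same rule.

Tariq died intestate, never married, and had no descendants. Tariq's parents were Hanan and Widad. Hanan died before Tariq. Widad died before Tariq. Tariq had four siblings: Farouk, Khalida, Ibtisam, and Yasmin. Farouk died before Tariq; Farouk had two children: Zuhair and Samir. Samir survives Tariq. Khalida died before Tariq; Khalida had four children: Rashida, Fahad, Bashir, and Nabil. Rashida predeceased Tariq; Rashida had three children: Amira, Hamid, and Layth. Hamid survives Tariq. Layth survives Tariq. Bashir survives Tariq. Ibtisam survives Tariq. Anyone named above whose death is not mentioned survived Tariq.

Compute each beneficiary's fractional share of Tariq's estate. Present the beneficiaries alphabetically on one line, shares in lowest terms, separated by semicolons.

Neither parent survives and there are no descendants, so the estate passes to Tariq's siblings and their issue per stirpes.
The estate is divided into 4 equal shares of 1/4 among Farouk, Khalida, Ibtisam, Yasmin.
Farouk predeceased; the 1/4 allotted to Farouk's branch passes to Farouk's issue by representation.
The 1/4 is divided into 2 equal shares of 1/8 among Zuhair, Samir.
Zuhair is living and takes 1/8.
Samir is living and takes 1/8.
Khalida predeceased; the 1/4 allotted to Khalida's branch passes to Khalida's issue by representation.
The 1/4 is divided into 4 equal shares of 1/16 among Rashida, Fahad, Bashir, Nabil.
Rashida predeceased; the 1/16 allotted to Rashida's branch passes to Rashida's issue by representation.
The 1/16 is divided into 3 equal shares of 1/48 among Amira, Hamid, Layth.
Amira is living and takes 1/48.
Hamid is living and takes 1/48.
Layth is living and takes 1/48.
Fahad is living and takes 1/16.
Bashir is living and takes 1/16.
Nabil is living and takes 1/16.
Ibtisam is living and takes 1/4.
Yasmin is living and takes 1/4.

Amira 1/48; Bashir 1/16; Fahad 1/16; Hamid 1/48; Ibtisam 1/4; Layth 1/48; Nabil 1/16; Samir 1/8; Yasmin 1/4; Zuhair 1/8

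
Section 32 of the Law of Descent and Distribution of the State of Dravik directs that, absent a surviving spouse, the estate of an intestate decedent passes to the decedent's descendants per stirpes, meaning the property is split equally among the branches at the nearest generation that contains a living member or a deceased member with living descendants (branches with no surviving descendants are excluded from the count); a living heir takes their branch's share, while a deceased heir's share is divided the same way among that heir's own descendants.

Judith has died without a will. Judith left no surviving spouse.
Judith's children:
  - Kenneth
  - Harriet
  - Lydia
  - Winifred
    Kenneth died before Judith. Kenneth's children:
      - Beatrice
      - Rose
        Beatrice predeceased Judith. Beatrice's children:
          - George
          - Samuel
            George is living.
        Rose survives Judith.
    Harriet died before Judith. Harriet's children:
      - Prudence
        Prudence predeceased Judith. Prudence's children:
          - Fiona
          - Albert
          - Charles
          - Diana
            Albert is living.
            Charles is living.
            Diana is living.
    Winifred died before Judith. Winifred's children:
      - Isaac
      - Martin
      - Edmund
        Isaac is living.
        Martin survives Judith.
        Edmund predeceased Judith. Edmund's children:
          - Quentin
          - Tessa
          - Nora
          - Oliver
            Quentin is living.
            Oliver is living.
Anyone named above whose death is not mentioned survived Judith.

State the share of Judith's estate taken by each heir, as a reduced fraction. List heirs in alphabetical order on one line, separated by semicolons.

Albert 1/16; Charles 1/16; Diana 1/16; Fiona 1/16; George 1/16; Isaac 1/12; Lydia 1/4; Martin 1/12; Nora 1/48; Oliver 1/48; Quentin 1/48; Rose 1/8; Samuel 1/16; Tessa 1/48

There is no surviving spouse, so the entire estate passes to Judith's descendants per stirpes.
The estate is divided into 4 equal shares of 1/4 among Kenneth, Harriet, Lydia, Winifred.
Kenneth predeceased; the 1/4 allotted to Kenneth's branch passes to Kenneth's issue by representation.
The 1/4 is divided into 2 equal shares of 1/8 among Beatrice, Rose.
Beatrice predeceased; the 1/8 allotted to Beatrice's branch passes to Beatrice's issue by representation.
The 1/8 is divided into 2 equal shares of 1/16 among George, Samuel.
George is living and takes 1/16.
Samuel is living and takes 1/16.
Rose is living and takes 1/8.
Harriet predeceased; the 1/4 allotted to Harriet's branch passes to Harriet's issue by representation.
Prudence's line is the sole branch at this level, so the full 1/4 passes to Prudence's issue by representation.
The 1/4 is divided into 4 equal shares of 1/16 among Fiona, Albert, Charles, Diana.
Fiona is living and takes 1/16.
Albert is living and takes 1/16.
Charles is living and takes 1/16.
Diana is living and takes 1/16.
Lydia is living and takes 1/4.
Winifred predeceased; the 1/4 allotted to Winifred's branch passes to Winifred's issue by representation.
The 1/4 is divided into 3 equal shares of 1/12 among Isaac, Martin, Edmund.
Isaac is living and takes 1/12.
Martin is living and takes 1/12.
Edmund predeceased; the 1/12 allotted to Edmund's branch passes to Edmund's issue by representation.
The 1/12 is divided into 4 equal shares of 1/48 among Quentin, Tessa, Nora, Oliver.
Quentin is living and takes 1/48.
Tessa is living and takes 1/48.
Nora is living and takes 1/48.
Oliver is living and takes 1/48.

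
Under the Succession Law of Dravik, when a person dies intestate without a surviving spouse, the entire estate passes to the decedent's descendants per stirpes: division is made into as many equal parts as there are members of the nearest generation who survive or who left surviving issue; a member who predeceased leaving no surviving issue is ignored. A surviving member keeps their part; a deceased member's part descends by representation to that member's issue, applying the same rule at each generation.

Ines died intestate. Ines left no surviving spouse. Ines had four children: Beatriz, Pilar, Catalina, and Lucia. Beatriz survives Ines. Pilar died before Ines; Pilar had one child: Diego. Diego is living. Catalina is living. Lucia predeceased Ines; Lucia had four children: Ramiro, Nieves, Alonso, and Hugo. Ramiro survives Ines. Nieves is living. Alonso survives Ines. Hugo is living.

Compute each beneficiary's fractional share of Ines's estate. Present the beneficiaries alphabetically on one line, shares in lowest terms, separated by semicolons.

Alonso 1/16; Beatriz 1/4; Catalina 1/4; Diego 1/4; Hugo 1/16; Nieves 1/16; Ramiro 1/16

There is no surviving spouse, so the entire estate passes to Ines's descendants per stirpes.
The estate is divided into 4 equal shares of 1/4 among Beatriz, Pilar, Catalina, Lucia.
Beatriz is living and takes 1/4.
Pilar predeceased; the 1/4 allotted to Pilar's branch passes to Pilar's issue by representation.
Diego is the sole taker at this level and receives the full 1/4.
Catalina is living and takes 1/4.
Lucia predeceased; the 1/4 allotted to Lucia's branch passes to Lucia's issue by representation.
The 1/4 is divided into 4 equal shares of 1/16 among Ramiro, Nieves, Alonso, Hugo.
Ramiro is living and takes 1/16.
Nieves is living and takes 1/16.
Alonso is living and takes 1/16.
Hugo is living and takes 1/16.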